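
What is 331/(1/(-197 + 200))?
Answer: 993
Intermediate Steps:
331/(1/(-197 + 200)) = 331/(1/3) = 331*3 = 993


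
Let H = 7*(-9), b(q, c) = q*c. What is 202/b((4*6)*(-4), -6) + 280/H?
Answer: -131/32 ≈ -4.0938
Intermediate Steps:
b(q, c) = c*q
H = -63
202/b((4*6)*(-4), -6) + 280/H = 202/((-6*4*6*(-4))) + 280/(-63) = 202/((-144*(-4))) + 280*(-1/63) = 202/((-6*(-96))) - 40/9 = 202/576 - 40/9 = 202*(1/576) - 40/9 = 101/288 - 40/9 = -131/32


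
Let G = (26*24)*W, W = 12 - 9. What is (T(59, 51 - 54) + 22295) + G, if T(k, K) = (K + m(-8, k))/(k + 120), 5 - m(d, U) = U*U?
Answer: 4322414/179 ≈ 24148.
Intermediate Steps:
W = 3
G = 1872 (G = (26*24)*3 = 624*3 = 1872)
m(d, U) = 5 - U² (m(d, U) = 5 - U*U = 5 - U²)
T(k, K) = (5 + K - k²)/(120 + k) (T(k, K) = (K + (5 - k²))/(k + 120) = (5 + K - k²)/(120 + k))
(T(59, 51 - 54) + 22295) + G = ((5 + (51 - 54) - 1*59²)/(120 + 59) + 22295) + 1872 = ((5 - 3 - 1*3481)/179 + 22295) + 1872 = ((5 - 3 - 3481)/179 + 22295) + 1872 = ((1/179)*(-3479) + 22295) + 1872 = (-3479/179 + 22295) + 1872 = 3987326/179 + 1872 = 4322414/179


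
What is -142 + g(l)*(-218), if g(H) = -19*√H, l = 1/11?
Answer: -142 + 4142*√11/11 ≈ 1106.9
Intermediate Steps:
l = 1/11 ≈ 0.090909
-142 + g(l)*(-218) = -142 - 19*√11/11*(-218) = -142 + 4142*√11/11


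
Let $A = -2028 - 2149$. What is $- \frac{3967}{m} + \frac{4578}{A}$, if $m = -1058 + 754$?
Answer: $\frac{15178447}{1269808} \approx 11.953$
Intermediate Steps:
$m = -304$
$A = -4177$ ($A = -2028 - 2149 = -4177$)
$- \frac{3967}{m} + \frac{4578}{A} = - \frac{3967}{-304} + \frac{4578}{-4177} = \left(-3967\right) \left(- \frac{1}{304}\right) + 4578 \left(- \frac{1}{4177}\right) = \frac{3967}{304} - \frac{4578}{4177} = \frac{15178447}{1269808}$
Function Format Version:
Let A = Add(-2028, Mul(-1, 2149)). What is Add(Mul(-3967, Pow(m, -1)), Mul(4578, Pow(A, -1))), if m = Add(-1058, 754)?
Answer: Rational(15178447, 1269808) ≈ 11.953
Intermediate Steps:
m = -304
A = -4177 (A = Add(-2028, -2149) = -4177)
Add(Mul(-3967, Pow(m, -1)), Mul(4578, Pow(A, -1))) = Add(Mul(-3967, Pow(-304, -1)), Mul(4578, Pow(-4177, -1))) = Add(Mul(-3967, Rational(-1, 304)), Mul(4578, Rational(-1, 4177))) = Add(Rational(3967, 304), Rational(-4578, 4177)) = Rational(15178447, 1269808)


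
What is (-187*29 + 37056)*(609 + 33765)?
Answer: 1087352742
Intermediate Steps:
(-187*29 + 37056)*(609 + 33765) = (-5423 + 37056)*34374 = 31633*34374 = 1087352742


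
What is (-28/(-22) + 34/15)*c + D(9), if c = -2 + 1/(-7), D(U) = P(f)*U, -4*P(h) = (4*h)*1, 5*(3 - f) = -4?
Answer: -16087/385 ≈ -41.784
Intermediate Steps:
f = 19/5 (f = 3 - ⅕*(-4) = 3 + ⅘ = 19/5 ≈ 3.8000)
P(h) = -h (P(h) = -4*h/4 = -h)
D(U) = -19*U/5 (D(U) = (-1*19/5)*U = -19*U/5)
c = -15/7 (c = -2 - ⅐ = -15/7 ≈ -2.1429)
(-28/(-22) + 34/15)*c + D(9) = (-28/(-22) + 34/15)*(-15/7) - 19/5*9 = (-28*(-1/22) + 34*(1/15))*(-15/7) - 171/5 = (14/11 + 34/15)*(-15/7) - 171/5 = (584/165)*(-15/7) - 171/5 = -584/77 - 171/5 = -16087/385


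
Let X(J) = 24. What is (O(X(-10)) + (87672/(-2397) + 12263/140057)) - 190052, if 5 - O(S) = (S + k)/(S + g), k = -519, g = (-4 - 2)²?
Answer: -85081890949689/447622172 ≈ -1.9008e+5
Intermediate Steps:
g = 36 (g = (-6)² = 36)
O(S) = 5 - (-519 + S)/(36 + S) (O(S) = 5 - (S - 519)/(S + 36) = 5 - (-519 + S)/(36 + S))
(O(X(-10)) + (87672/(-2397) + 12263/140057)) - 190052 = ((699 + 4*24)/(36 + 24) + (87672/(-2397) + 12263/140057)) - 190052 = ((699 + 96)/60 + (87672*(-1/2397) + 12263*(1/140057))) - 190052 = ((1/60)*795 + (-29224/799 + 12263/140057)) - 190052 = (53/4 - 4083227631/111905543) - 190052 = -10401916745/447622172 - 190052 = -85081890949689/447622172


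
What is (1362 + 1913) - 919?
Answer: 2356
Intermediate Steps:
(1362 + 1913) - 919 = 3275 - 919 = 2356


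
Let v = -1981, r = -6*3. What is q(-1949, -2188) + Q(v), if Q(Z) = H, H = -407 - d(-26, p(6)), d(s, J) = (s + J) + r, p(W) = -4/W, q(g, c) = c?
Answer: -7651/3 ≈ -2550.3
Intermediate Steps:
r = -18
d(s, J) = -18 + J + s (d(s, J) = (s + J) - 18 = (J + s) - 18 = -18 + J + s)
H = -1087/3 (H = -407 - (-18 - 4/6 - 26) = -407 - (-18 - 4*⅙ - 26) = -407 - (-18 - ⅔ - 26) = -407 - 1*(-134/3) = -407 + 134/3 = -1087/3 ≈ -362.33)
Q(Z) = -1087/3
q(-1949, -2188) + Q(v) = -2188 - 1087/3 = -7651/3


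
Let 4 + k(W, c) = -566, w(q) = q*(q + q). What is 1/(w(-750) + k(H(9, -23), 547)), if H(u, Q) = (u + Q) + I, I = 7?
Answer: 1/1124430 ≈ 8.8934e-7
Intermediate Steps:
w(q) = 2*q**2 (w(q) = q*(2*q) = 2*q**2)
H(u, Q) = 7 + Q + u (H(u, Q) = (u + Q) + 7 = (Q + u) + 7 = 7 + Q + u)
k(W, c) = -570 (k(W, c) = -4 - 566 = -570)
1/(w(-750) + k(H(9, -23), 547)) = 1/(2*(-750)**2 - 570) = 1/(2*562500 - 570) = 1/(1125000 - 570) = 1/1124430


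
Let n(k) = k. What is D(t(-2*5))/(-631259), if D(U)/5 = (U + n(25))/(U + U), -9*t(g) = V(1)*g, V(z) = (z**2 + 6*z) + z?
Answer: -305/20200288 ≈ -1.5099e-5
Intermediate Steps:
V(z) = z**2 + 7*z
t(g) = -8*g/9 (t(g) = -1*(7 + 1)*g/9 = -1*8*g/9 = -8*g/9)
D(U) = 5*(25 + U)/(2*U) (D(U) = 5*((U + 25)/(U + U)) = 5*((25 + U)/((2*U))) = 5*((25 + U)*(1/(2*U))) = 5*((25 + U)/(2*U)) = 5*(25 + U)/(2*U))
D(t(-2*5))/(-631259) = (5*(25 - (-16)*5/9)/(2*((-(-16)*5/9))))/(-631259) = (5*(25 - 8/9*(-10))/(2*((-8/9*(-10)))))*(-1/631259) = (5*(25 + 80/9)/(2*(80/9)))*(-1/631259) = ((5/2)*(9/80)*(305/9))*(-1/631259) = (305/32)*(-1/631259) = -305/20200288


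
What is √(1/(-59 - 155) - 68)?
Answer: 21*I*√7062/214 ≈ 8.2465*I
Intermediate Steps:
√(1/(-59 - 155) - 68) = √(1/(-214) - 68) = √(-1/214 - 68) = √(-14553/214) = 21*I*√7062/214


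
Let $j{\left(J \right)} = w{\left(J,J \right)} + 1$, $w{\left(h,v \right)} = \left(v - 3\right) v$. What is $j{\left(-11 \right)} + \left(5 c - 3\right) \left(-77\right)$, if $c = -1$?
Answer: $771$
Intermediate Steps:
$w{\left(h,v \right)} = v \left(-3 + v\right)$ ($w{\left(h,v \right)} = \left(-3 + v\right) v = v \left(-3 + v\right)$)
$j{\left(J \right)} = 1 + J \left(-3 + J\right)$ ($j{\left(J \right)} = J \left(-3 + J\right) + 1 = 1 + J \left(-3 + J\right)$)
$j{\left(-11 \right)} + \left(5 c - 3\right) \left(-77\right) = \left(1 - 11 \left(-3 - 11\right)\right) + \left(5 \left(-1\right) - 3\right) \left(-77\right) = \left(1 - -154\right) + \left(-5 - 3\right) \left(-77\right) = \left(1 + 154\right) - -616 = 155 + 616 = 771$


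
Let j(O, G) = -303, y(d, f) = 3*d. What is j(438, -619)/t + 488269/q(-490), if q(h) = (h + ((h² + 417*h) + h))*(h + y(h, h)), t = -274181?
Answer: -113212997489/18695963700400 ≈ -0.0060555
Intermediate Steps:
q(h) = 4*h*(h² + 419*h) (q(h) = (h + ((h² + 417*h) + h))*(h + 3*h) = (h + (h² + 418*h))*(4*h) = (h² + 419*h)*(4*h) = 4*h*(h² + 419*h))
j(438, -619)/t + 488269/q(-490) = -303/(-274181) + 488269/((4*(-490)²*(419 - 490))) = -303*(-1/274181) + 488269/((4*240100*(-71))) = 303/274181 + 488269/(-68188400) = 303/274181 + 488269*(-1/68188400) = 303/274181 - 488269/68188400 = -113212997489/18695963700400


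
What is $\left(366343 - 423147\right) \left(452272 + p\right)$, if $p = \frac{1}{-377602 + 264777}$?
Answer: $- \frac{2898571131416796}{112825} \approx -2.5691 \cdot 10^{10}$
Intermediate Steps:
$p = - \frac{1}{112825}$ ($p = \frac{1}{-112825} = - \frac{1}{112825} \approx -8.8633 \cdot 10^{-6}$)
$\left(366343 - 423147\right) \left(452272 + p\right) = \left(366343 - 423147\right) \left(452272 - \frac{1}{112825}\right) = \left(366343 - 423147\right) \frac{51027588399}{112825} = \left(-56804\right) \frac{51027588399}{112825} = - \frac{2898571131416796}{112825}$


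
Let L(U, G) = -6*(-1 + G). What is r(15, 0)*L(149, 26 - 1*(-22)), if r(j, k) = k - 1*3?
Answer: 846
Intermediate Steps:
r(j, k) = -3 + k (r(j, k) = k - 3 = -3 + k)
L(U, G) = 6 - 6*G
r(15, 0)*L(149, 26 - 1*(-22)) = (-3 + 0)*(6 - 6*(26 - 1*(-22))) = -3*(6 - 6*(26 + 22)) = -3*(6 - 6*48) = -3*(6 - 288) = -3*(-282) = 846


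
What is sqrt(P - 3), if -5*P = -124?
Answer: sqrt(545)/5 ≈ 4.6690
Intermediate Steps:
P = 124/5 (P = -1/5*(-124) = 124/5 ≈ 24.800)
sqrt(P - 3) = sqrt(124/5 - 3) = sqrt(109/5) = sqrt(545)/5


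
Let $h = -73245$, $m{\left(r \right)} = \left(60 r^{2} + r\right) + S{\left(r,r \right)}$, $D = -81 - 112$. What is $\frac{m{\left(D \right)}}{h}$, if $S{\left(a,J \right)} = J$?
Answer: $- \frac{2234554}{73245} \approx -30.508$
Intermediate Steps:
$D = -193$ ($D = -81 - 112 = -193$)
$m{\left(r \right)} = 2 r + 60 r^{2}$ ($m{\left(r \right)} = \left(60 r^{2} + r\right) + r = \left(r + 60 r^{2}\right) + r = 2 r + 60 r^{2}$)
$\frac{m{\left(D \right)}}{h} = \frac{2 \left(-193\right) \left(1 + 30 \left(-193\right)\right)}{-73245} = 2 \left(-193\right) \left(1 - 5790\right) \left(- \frac{1}{73245}\right) = 2 \left(-193\right) \left(-5789\right) \left(- \frac{1}{73245}\right) = 2234554 \left(- \frac{1}{73245}\right) = - \frac{2234554}{73245}$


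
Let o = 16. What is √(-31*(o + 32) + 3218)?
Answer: √1730 ≈ 41.593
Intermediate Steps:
√(-31*(o + 32) + 3218) = √(-31*(16 + 32) + 3218) = √(-31*48 + 3218) = √(-1488 + 3218) = √1730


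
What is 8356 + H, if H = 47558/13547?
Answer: 113246290/13547 ≈ 8359.5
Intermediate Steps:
H = 47558/13547 (H = 47558*(1/13547) = 47558/13547 ≈ 3.5106)
8356 + H = 8356 + 47558/13547 = 113246290/13547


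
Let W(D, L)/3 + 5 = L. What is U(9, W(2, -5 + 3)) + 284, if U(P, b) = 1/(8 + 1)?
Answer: 2557/9 ≈ 284.11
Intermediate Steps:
W(D, L) = -15 + 3*L
U(P, b) = ⅑ (U(P, b) = 1/9 = ⅑)
U(9, W(2, -5 + 3)) + 284 = ⅑ + 284 = 2557/9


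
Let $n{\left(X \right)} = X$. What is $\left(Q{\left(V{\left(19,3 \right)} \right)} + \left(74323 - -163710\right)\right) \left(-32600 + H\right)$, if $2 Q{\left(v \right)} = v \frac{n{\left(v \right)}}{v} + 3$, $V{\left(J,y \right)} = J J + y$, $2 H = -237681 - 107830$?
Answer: $- \frac{195676273863}{4} \approx -4.8919 \cdot 10^{10}$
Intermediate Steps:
$H = - \frac{345511}{2}$ ($H = \frac{-237681 - 107830}{2} = \frac{1}{2} \left(-345511\right) = - \frac{345511}{2} \approx -1.7276 \cdot 10^{5}$)
$V{\left(J,y \right)} = y + J^{2}$ ($V{\left(J,y \right)} = J^{2} + y = y + J^{2}$)
$Q{\left(v \right)} = \frac{3}{2} + \frac{v}{2}$ ($Q{\left(v \right)} = \frac{v \frac{v}{v} + 3}{2} = \frac{v 1 + 3}{2} = \frac{v + 3}{2} = \frac{3 + v}{2} = \frac{3}{2} + \frac{v}{2}$)
$\left(Q{\left(V{\left(19,3 \right)} \right)} + \left(74323 - -163710\right)\right) \left(-32600 + H\right) = \left(\left(\frac{3}{2} + \frac{3 + 19^{2}}{2}\right) + \left(74323 - -163710\right)\right) \left(-32600 - \frac{345511}{2}\right) = \left(\left(\frac{3}{2} + \frac{3 + 361}{2}\right) + \left(74323 + 163710\right)\right) \left(- \frac{410711}{2}\right) = \left(\left(\frac{3}{2} + \frac{1}{2} \cdot 364\right) + 238033\right) \left(- \frac{410711}{2}\right) = \left(\left(\frac{3}{2} + 182\right) + 238033\right) \left(- \frac{410711}{2}\right) = \left(\frac{367}{2} + 238033\right) \left(- \frac{410711}{2}\right) = \frac{476433}{2} \left(- \frac{410711}{2}\right) = - \frac{195676273863}{4}$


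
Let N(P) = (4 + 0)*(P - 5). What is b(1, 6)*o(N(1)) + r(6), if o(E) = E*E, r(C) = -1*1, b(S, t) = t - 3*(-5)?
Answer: 5375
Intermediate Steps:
b(S, t) = 15 + t (b(S, t) = t + 15 = 15 + t)
r(C) = -1
N(P) = -20 + 4*P (N(P) = 4*(-5 + P) = -20 + 4*P)
o(E) = E**2
b(1, 6)*o(N(1)) + r(6) = (15 + 6)*(-20 + 4*1)**2 - 1 = 21*(-20 + 4)**2 - 1 = 21*(-16)**2 - 1 = 21*256 - 1 = 5376 - 1 = 5375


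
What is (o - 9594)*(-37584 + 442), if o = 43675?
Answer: -1265836502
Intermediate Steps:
(o - 9594)*(-37584 + 442) = (43675 - 9594)*(-37584 + 442) = 34081*(-37142) = -1265836502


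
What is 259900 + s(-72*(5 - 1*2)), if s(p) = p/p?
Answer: 259901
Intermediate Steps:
s(p) = 1
259900 + s(-72*(5 - 1*2)) = 259900 + 1 = 259901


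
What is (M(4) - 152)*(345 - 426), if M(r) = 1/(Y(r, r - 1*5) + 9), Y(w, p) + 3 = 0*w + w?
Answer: 123039/10 ≈ 12304.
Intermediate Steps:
Y(w, p) = -3 + w (Y(w, p) = -3 + (0*w + w) = -3 + (0 + w) = -3 + w)
M(r) = 1/(6 + r) (M(r) = 1/((-3 + r) + 9) = 1/(6 + r))
(M(4) - 152)*(345 - 426) = (1/(6 + 4) - 152)*(345 - 426) = (1/10 - 152)*(-81) = (⅒ - 152)*(-81) = -1519/10*(-81) = 123039/10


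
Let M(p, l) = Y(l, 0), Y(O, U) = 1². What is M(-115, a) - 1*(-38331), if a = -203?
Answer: 38332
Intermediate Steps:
Y(O, U) = 1
M(p, l) = 1
M(-115, a) - 1*(-38331) = 1 - 1*(-38331) = 1 + 38331 = 38332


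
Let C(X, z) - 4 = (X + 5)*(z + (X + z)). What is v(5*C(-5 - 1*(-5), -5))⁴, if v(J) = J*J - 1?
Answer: 7830506401334248401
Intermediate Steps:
C(X, z) = 4 + (5 + X)*(X + 2*z) (C(X, z) = 4 + (X + 5)*(z + (X + z)) = 4 + (5 + X)*(X + 2*z))
v(J) = -1 + J² (v(J) = J² - 1 = -1 + J²)
v(5*C(-5 - 1*(-5), -5))⁴ = (-1 + (5*(4 + (-5 - 1*(-5))² + 5*(-5 - 1*(-5)) + 10*(-5) + 2*(-5 - 1*(-5))*(-5)))²)⁴ = (-1 + (5*(4 + (-5 + 5)² + 5*(-5 + 5) - 50 + 2*(-5 + 5)*(-5)))²)⁴ = (-1 + (5*(4 + 0² + 5*0 - 50 + 2*0*(-5)))²)⁴ = (-1 + (5*(4 + 0 + 0 - 50 + 0))²)⁴ = (-1 + (5*(-46))²)⁴ = (-1 + (-230)²)⁴ = (-1 + 52900)⁴ = 52899⁴ = 7830506401334248401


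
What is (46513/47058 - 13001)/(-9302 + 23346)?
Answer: -611754545/660882552 ≈ -0.92566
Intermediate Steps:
(46513/47058 - 13001)/(-9302 + 23346) = (46513*(1/47058) - 13001)/14044 = (46513/47058 - 13001)*(1/14044) = -611754545/47058*1/14044 = -611754545/660882552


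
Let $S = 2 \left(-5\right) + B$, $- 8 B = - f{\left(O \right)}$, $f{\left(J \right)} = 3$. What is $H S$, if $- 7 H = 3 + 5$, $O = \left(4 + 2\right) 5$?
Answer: $11$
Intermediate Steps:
$O = 30$ ($O = 6 \cdot 5 = 30$)
$B = \frac{3}{8}$ ($B = - \frac{\left(-1\right) 3}{8} = \left(- \frac{1}{8}\right) \left(-3\right) = \frac{3}{8} \approx 0.375$)
$H = - \frac{8}{7}$ ($H = - \frac{3 + 5}{7} = \left(- \frac{1}{7}\right) 8 = - \frac{8}{7} \approx -1.1429$)
$S = - \frac{77}{8}$ ($S = 2 \left(-5\right) + \frac{3}{8} = -10 + \frac{3}{8} = - \frac{77}{8} \approx -9.625$)
$H S = \left(- \frac{8}{7}\right) \left(- \frac{77}{8}\right) = 11$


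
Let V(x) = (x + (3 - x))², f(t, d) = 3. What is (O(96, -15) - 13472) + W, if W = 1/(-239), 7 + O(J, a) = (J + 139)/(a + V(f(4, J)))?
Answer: -19385057/1434 ≈ -13518.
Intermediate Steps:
V(x) = 9 (V(x) = 3² = 9)
O(J, a) = -7 + (139 + J)/(9 + a) (O(J, a) = -7 + (J + 139)/(a + 9) = -7 + (139 + J)/(9 + a))
W = -1/239 ≈ -0.0041841
(O(96, -15) - 13472) + W = ((76 + 96 - 7*(-15))/(9 - 15) - 13472) - 1/239 = ((76 + 96 + 105)/(-6) - 13472) - 1/239 = (-⅙*277 - 13472) - 1/239 = (-277/6 - 13472) - 1/239 = -81109/6 - 1/239 = -19385057/1434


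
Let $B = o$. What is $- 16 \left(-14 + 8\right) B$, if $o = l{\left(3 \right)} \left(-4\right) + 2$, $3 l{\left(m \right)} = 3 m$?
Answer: $-960$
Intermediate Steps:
$l{\left(m \right)} = m$ ($l{\left(m \right)} = \frac{3 m}{3} = m$)
$o = -10$ ($o = 3 \left(-4\right) + 2 = -12 + 2 = -10$)
$B = -10$
$- 16 \left(-14 + 8\right) B = - 16 \left(-14 + 8\right) \left(-10\right) = \left(-16\right) \left(-6\right) \left(-10\right) = 96 \left(-10\right) = -960$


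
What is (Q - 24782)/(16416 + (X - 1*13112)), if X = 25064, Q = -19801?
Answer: -14861/9456 ≈ -1.5716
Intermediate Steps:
(Q - 24782)/(16416 + (X - 1*13112)) = (-19801 - 24782)/(16416 + (25064 - 1*13112)) = -44583/(16416 + (25064 - 13112)) = -44583/(16416 + 11952) = -44583/28368 = -44583*1/28368 = -14861/9456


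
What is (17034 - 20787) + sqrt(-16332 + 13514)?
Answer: -3753 + I*sqrt(2818) ≈ -3753.0 + 53.085*I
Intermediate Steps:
(17034 - 20787) + sqrt(-16332 + 13514) = -3753 + sqrt(-2818) = -3753 + I*sqrt(2818)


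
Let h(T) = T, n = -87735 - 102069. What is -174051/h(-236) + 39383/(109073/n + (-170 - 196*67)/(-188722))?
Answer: -164891719727166273/2131044823964 ≈ -77376.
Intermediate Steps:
n = -189804
-174051/h(-236) + 39383/(109073/n + (-170 - 196*67)/(-188722)) = -174051/(-236) + 39383/(109073/(-189804) + (-170 - 196*67)/(-188722)) = -174051*(-1/236) + 39383/(109073*(-1/189804) + (-170 - 13132)*(-1/188722)) = 174051/236 + 39383/(-109073/189804 - 13302*(-1/188722)) = 174051/236 + 39383/(-109073/189804 + 6651/94361) = 174051/236 + 39383/(-9029850949/17910095244) = 174051/236 + 39383*(-17910095244/9029850949) = 174051/236 - 705353280994452/9029850949 = -164891719727166273/2131044823964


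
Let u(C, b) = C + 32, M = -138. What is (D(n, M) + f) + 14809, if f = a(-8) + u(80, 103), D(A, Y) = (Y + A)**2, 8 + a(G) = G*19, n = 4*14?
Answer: 21485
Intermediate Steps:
n = 56
a(G) = -8 + 19*G (a(G) = -8 + G*19 = -8 + 19*G)
D(A, Y) = (A + Y)**2
u(C, b) = 32 + C
f = -48 (f = (-8 + 19*(-8)) + (32 + 80) = (-8 - 152) + 112 = -160 + 112 = -48)
(D(n, M) + f) + 14809 = ((56 - 138)**2 - 48) + 14809 = ((-82)**2 - 48) + 14809 = (6724 - 48) + 14809 = 6676 + 14809 = 21485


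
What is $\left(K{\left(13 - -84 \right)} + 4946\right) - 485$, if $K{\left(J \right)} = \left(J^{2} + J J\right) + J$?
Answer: $23376$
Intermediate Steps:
$K{\left(J \right)} = J + 2 J^{2}$ ($K{\left(J \right)} = \left(J^{2} + J^{2}\right) + J = 2 J^{2} + J = J + 2 J^{2}$)
$\left(K{\left(13 - -84 \right)} + 4946\right) - 485 = \left(\left(13 - -84\right) \left(1 + 2 \left(13 - -84\right)\right) + 4946\right) - 485 = \left(\left(13 + 84\right) \left(1 + 2 \left(13 + 84\right)\right) + 4946\right) - 485 = \left(97 \left(1 + 2 \cdot 97\right) + 4946\right) - 485 = \left(97 \left(1 + 194\right) + 4946\right) - 485 = \left(97 \cdot 195 + 4946\right) - 485 = \left(18915 + 4946\right) - 485 = 23861 - 485 = 23376$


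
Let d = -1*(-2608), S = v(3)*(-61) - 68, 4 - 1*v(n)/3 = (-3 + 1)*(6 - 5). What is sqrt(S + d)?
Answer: sqrt(1442) ≈ 37.974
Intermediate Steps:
v(n) = 18 (v(n) = 12 - 3*(-3 + 1)*(6 - 5) = 12 - (-6) = 12 - 3*(-2) = 12 + 6 = 18)
S = -1166 (S = 18*(-61) - 68 = -1098 - 68 = -1166)
d = 2608
sqrt(S + d) = sqrt(-1166 + 2608) = sqrt(1442)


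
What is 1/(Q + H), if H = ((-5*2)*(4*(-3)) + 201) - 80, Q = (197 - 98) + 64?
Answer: 1/404 ≈ 0.0024752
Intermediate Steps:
Q = 163 (Q = 99 + 64 = 163)
H = 241 (H = (-10*(-12) + 201) - 80 = (120 + 201) - 80 = 321 - 80 = 241)
1/(Q + H) = 1/(163 + 241) = 1/404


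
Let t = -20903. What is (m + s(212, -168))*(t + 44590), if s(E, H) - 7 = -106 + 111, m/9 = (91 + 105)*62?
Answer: 2590884060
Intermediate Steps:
m = 109368 (m = 9*((91 + 105)*62) = 9*(196*62) = 9*12152 = 109368)
s(E, H) = 12 (s(E, H) = 7 + (-106 + 111) = 7 + 5 = 12)
(m + s(212, -168))*(t + 44590) = (109368 + 12)*(-20903 + 44590) = 109380*23687 = 2590884060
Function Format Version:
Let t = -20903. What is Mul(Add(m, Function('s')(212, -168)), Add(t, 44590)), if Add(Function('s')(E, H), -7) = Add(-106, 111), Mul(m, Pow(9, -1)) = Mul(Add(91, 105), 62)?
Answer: 2590884060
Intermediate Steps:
m = 109368 (m = Mul(9, Mul(Add(91, 105), 62)) = Mul(9, Mul(196, 62)) = Mul(9, 12152) = 109368)
Function('s')(E, H) = 12 (Function('s')(E, H) = Add(7, Add(-106, 111)) = Add(7, 5) = 12)
Mul(Add(m, Function('s')(212, -168)), Add(t, 44590)) = Mul(Add(109368, 12), Add(-20903, 44590)) = Mul(109380, 23687) = 2590884060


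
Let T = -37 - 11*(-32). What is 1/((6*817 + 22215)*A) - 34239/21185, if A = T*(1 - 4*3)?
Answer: -643422065596/398110235985 ≈ -1.6162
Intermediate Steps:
T = 315 (T = -37 + 352 = 315)
A = -3465 (A = 315*(1 - 4*3) = 315*(1 - 12) = 315*(-11) = -3465)
1/((6*817 + 22215)*A) - 34239/21185 = 1/((6*817 + 22215)*(-3465)) - 34239/21185 = -1/3465/(4902 + 22215) - 34239*1/21185 = -1/3465/27117 - 34239/21185 = (1/27117)*(-1/3465) - 34239/21185 = -1/93960405 - 34239/21185 = -643422065596/398110235985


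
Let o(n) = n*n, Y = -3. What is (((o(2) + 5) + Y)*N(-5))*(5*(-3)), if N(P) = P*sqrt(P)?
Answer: 450*I*sqrt(5) ≈ 1006.2*I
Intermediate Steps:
N(P) = P**(3/2)
o(n) = n**2
(((o(2) + 5) + Y)*N(-5))*(5*(-3)) = (((2**2 + 5) - 3)*(-5)**(3/2))*(5*(-3)) = (((4 + 5) - 3)*(-5*I*sqrt(5)))*(-15) = ((9 - 3)*(-5*I*sqrt(5)))*(-15) = (6*(-5*I*sqrt(5)))*(-15) = -30*I*sqrt(5)*(-15) = 450*I*sqrt(5)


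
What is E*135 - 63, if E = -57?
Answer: -7758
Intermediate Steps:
E*135 - 63 = -57*135 - 63 = -7695 - 63 = -7758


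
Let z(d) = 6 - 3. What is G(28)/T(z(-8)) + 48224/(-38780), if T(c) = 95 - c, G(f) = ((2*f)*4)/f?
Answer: -257898/222985 ≈ -1.1566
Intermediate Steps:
z(d) = 3
G(f) = 8 (G(f) = (8*f)/f = 8)
G(28)/T(z(-8)) + 48224/(-38780) = 8/(95 - 1*3) + 48224/(-38780) = 8/(95 - 3) + 48224*(-1/38780) = 8/92 - 12056/9695 = 8*(1/92) - 12056/9695 = 2/23 - 12056/9695 = -257898/222985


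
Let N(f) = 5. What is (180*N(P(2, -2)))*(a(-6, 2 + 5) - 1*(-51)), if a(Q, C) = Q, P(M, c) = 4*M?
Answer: 40500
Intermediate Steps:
(180*N(P(2, -2)))*(a(-6, 2 + 5) - 1*(-51)) = (180*5)*(-6 - 1*(-51)) = 900*(-6 + 51) = 900*45 = 40500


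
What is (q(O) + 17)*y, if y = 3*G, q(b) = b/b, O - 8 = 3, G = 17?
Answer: 918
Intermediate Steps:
O = 11 (O = 8 + 3 = 11)
q(b) = 1
y = 51 (y = 3*17 = 51)
(q(O) + 17)*y = (1 + 17)*51 = 18*51 = 918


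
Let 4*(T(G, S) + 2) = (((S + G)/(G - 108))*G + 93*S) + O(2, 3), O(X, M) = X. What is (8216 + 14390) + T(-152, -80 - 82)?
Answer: 1221487/65 ≈ 18792.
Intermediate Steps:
T(G, S) = -3/2 + 93*S/4 + G*(G + S)/(4*(-108 + G)) (T(G, S) = -2 + ((((S + G)/(G - 108))*G + 93*S) + 2)/4 = -2 + ((((G + S)/(-108 + G))*G + 93*S) + 2)/4 = -2 + ((G*(G + S)/(-108 + G) + 93*S) + 2)/4 = -2 + ((93*S + G*(G + S)/(-108 + G)) + 2)/4 = -2 + (2 + 93*S + G*(G + S)/(-108 + G))/4 = -2 + (½ + 93*S/4 + G*(G + S)/(4*(-108 + G))) = -3/2 + 93*S/4 + G*(G + S)/(4*(-108 + G)))
(8216 + 14390) + T(-152, -80 - 82) = (8216 + 14390) + (648 + (-152)² - 10044*(-80 - 82) - 6*(-152) + 94*(-152)*(-80 - 82))/(4*(-108 - 152)) = 22606 + (¼)*(648 + 23104 - 10044*(-162) + 912 + 94*(-152)*(-162))/(-260) = 22606 + (¼)*(-1/260)*(648 + 23104 + 1627128 + 912 + 2314656) = 22606 + (¼)*(-1/260)*3966448 = 22606 - 247903/65 = 1221487/65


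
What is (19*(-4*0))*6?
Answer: 0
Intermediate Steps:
(19*(-4*0))*6 = (19*0)*6 = 0*6 = 0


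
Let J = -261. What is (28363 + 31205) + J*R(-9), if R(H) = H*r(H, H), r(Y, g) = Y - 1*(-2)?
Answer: 43125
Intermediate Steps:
r(Y, g) = 2 + Y (r(Y, g) = Y + 2 = 2 + Y)
R(H) = H*(2 + H)
(28363 + 31205) + J*R(-9) = (28363 + 31205) - (-2349)*(2 - 9) = 59568 - (-2349)*(-7) = 59568 - 261*63 = 59568 - 16443 = 43125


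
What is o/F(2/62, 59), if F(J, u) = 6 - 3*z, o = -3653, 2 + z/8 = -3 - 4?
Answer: -3653/222 ≈ -16.455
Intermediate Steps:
z = -72 (z = -16 + 8*(-3 - 4) = -16 + 8*(-7) = -16 - 56 = -72)
F(J, u) = 222 (F(J, u) = 6 - 3*(-72) = 6 + 216 = 222)
o/F(2/62, 59) = -3653/222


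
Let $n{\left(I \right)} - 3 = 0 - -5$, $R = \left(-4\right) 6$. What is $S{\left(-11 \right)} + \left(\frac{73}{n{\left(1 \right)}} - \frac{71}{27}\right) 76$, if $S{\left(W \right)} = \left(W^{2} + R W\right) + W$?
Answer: $\frac{46853}{54} \approx 867.65$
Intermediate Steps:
$R = -24$
$n{\left(I \right)} = 8$ ($n{\left(I \right)} = 3 + \left(0 - -5\right) = 3 + \left(0 + 5\right) = 3 + 5 = 8$)
$S{\left(W \right)} = W^{2} - 23 W$ ($S{\left(W \right)} = \left(W^{2} - 24 W\right) + W = W^{2} - 23 W$)
$S{\left(-11 \right)} + \left(\frac{73}{n{\left(1 \right)}} - \frac{71}{27}\right) 76 = - 11 \left(-23 - 11\right) + \left(\frac{73}{8} - \frac{71}{27}\right) 76 = \left(-11\right) \left(-34\right) + \left(73 \cdot \frac{1}{8} - \frac{71}{27}\right) 76 = 374 + \left(\frac{73}{8} - \frac{71}{27}\right) 76 = 374 + \frac{1403}{216} \cdot 76 = 374 + \frac{26657}{54} = \frac{46853}{54}$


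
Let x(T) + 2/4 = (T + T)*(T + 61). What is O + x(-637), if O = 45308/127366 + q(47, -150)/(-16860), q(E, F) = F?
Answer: 13131721553072/17894923 ≈ 7.3382e+5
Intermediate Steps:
x(T) = -½ + 2*T*(61 + T) (x(T) = -½ + (T + T)*(T + 61) = -½ + (2*T)*(61 + T) = -½ + 2*T*(61 + T))
O = 13049963/35789846 (O = 45308/127366 - 150/(-16860) = 45308*(1/127366) - 150*(-1/16860) = 22654/63683 + 5/562 = 13049963/35789846 ≈ 0.36463)
O + x(-637) = 13049963/35789846 + (-½ + 2*(-637)² + 122*(-637)) = 13049963/35789846 + (-½ + 2*405769 - 77714) = 13049963/35789846 + (-½ + 811538 - 77714) = 13049963/35789846 + 1467647/2 = 13131721553072/17894923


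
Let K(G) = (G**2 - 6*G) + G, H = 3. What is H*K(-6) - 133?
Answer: 65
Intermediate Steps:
K(G) = G**2 - 5*G
H*K(-6) - 133 = 3*(-6*(-5 - 6)) - 133 = 3*(-6*(-11)) - 133 = 3*66 - 133 = 198 - 133 = 65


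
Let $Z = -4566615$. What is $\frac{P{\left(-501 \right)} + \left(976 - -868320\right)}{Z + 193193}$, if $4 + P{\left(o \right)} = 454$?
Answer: $- \frac{434873}{2186711} \approx -0.19887$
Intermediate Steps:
$P{\left(o \right)} = 450$ ($P{\left(o \right)} = -4 + 454 = 450$)
$\frac{P{\left(-501 \right)} + \left(976 - -868320\right)}{Z + 193193} = \frac{450 + \left(976 - -868320\right)}{-4566615 + 193193} = \frac{450 + \left(976 + 868320\right)}{-4373422} = \left(450 + 869296\right) \left(- \frac{1}{4373422}\right) = 869746 \left(- \frac{1}{4373422}\right) = - \frac{434873}{2186711}$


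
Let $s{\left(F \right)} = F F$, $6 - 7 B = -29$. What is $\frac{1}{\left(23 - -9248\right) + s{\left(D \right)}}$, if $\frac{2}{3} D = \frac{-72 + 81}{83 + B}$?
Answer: $\frac{30976}{287179225} \approx 0.00010786$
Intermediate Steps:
$B = 5$ ($B = \frac{6}{7} - - \frac{29}{7} = \frac{6}{7} + \frac{29}{7} = 5$)
$D = \frac{27}{176}$ ($D = \frac{3 \frac{-72 + 81}{83 + 5}}{2} = \frac{3 \cdot \frac{9}{88}}{2} = \frac{3 \cdot 9 \cdot \frac{1}{88}}{2} = \frac{3}{2} \cdot \frac{9}{88} = \frac{27}{176} \approx 0.15341$)
$s{\left(F \right)} = F^{2}$
$\frac{1}{\left(23 - -9248\right) + s{\left(D \right)}} = \frac{1}{\left(23 - -9248\right) + \left(\frac{27}{176}\right)^{2}} = \frac{1}{\left(23 + 9248\right) + \frac{729}{30976}} = \frac{1}{9271 + \frac{729}{30976}} = \frac{1}{\frac{287179225}{30976}} = \frac{30976}{287179225}$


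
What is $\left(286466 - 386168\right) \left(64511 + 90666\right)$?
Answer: $-15471457254$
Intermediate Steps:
$\left(286466 - 386168\right) \left(64511 + 90666\right) = \left(-99702\right) 155177 = -15471457254$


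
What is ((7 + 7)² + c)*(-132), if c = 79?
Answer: -36300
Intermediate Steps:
((7 + 7)² + c)*(-132) = ((7 + 7)² + 79)*(-132) = (14² + 79)*(-132) = (196 + 79)*(-132) = 275*(-132) = -36300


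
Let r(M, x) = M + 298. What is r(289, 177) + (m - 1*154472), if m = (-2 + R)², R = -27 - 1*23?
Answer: -151181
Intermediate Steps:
R = -50 (R = -27 - 23 = -50)
r(M, x) = 298 + M
m = 2704 (m = (-2 - 50)² = (-52)² = 2704)
r(289, 177) + (m - 1*154472) = (298 + 289) + (2704 - 1*154472) = 587 + (2704 - 154472) = 587 - 151768 = -151181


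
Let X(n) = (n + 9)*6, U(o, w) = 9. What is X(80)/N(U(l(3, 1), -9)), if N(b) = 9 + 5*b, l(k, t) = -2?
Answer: 89/9 ≈ 9.8889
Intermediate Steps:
X(n) = 54 + 6*n (X(n) = (9 + n)*6 = 54 + 6*n)
X(80)/N(U(l(3, 1), -9)) = (54 + 6*80)/(9 + 5*9) = (54 + 480)/(9 + 45) = 534/54 = 534*(1/54) = 89/9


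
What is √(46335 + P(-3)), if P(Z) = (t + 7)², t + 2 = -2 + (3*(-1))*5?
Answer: √46479 ≈ 215.59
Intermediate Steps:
t = -19 (t = -2 + (-2 + (3*(-1))*5) = -2 + (-2 - 3*5) = -2 + (-2 - 15) = -2 - 17 = -19)
P(Z) = 144 (P(Z) = (-19 + 7)² = (-12)² = 144)
√(46335 + P(-3)) = √(46335 + 144) = √46479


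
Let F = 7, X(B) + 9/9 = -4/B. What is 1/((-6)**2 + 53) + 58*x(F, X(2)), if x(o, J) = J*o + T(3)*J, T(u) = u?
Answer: -154859/89 ≈ -1740.0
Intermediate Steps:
X(B) = -1 - 4/B
x(o, J) = 3*J + J*o (x(o, J) = J*o + 3*J = 3*J + J*o)
1/((-6)**2 + 53) + 58*x(F, X(2)) = 1/((-6)**2 + 53) + 58*(((-4 - 1*2)/2)*(3 + 7)) = 1/(36 + 53) + 58*(((-4 - 2)/2)*10) = 1/89 + 58*(((1/2)*(-6))*10) = 1/89 + 58*(-3*10) = 1/89 + 58*(-30) = 1/89 - 1740 = -154859/89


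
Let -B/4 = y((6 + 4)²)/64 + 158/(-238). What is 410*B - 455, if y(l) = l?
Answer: -459045/238 ≈ -1928.8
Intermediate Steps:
B = -1711/476 (B = -4*((6 + 4)²/64 + 158/(-238)) = -4*(10²*(1/64) + 158*(-1/238)) = -4*(100*(1/64) - 79/119) = -4*(25/16 - 79/119) = -4*1711/1904 = -1711/476 ≈ -3.5945)
410*B - 455 = 410*(-1711/476) - 455 = -350755/238 - 455 = -459045/238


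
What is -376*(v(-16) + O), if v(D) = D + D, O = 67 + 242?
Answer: -104152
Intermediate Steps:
O = 309
v(D) = 2*D
-376*(v(-16) + O) = -376*(2*(-16) + 309) = -376*(-32 + 309) = -376*277 = -104152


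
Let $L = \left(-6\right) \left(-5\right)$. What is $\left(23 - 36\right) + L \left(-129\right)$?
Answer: $-3883$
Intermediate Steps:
$L = 30$
$\left(23 - 36\right) + L \left(-129\right) = \left(23 - 36\right) + 30 \left(-129\right) = \left(23 - 36\right) - 3870 = -13 - 3870 = -3883$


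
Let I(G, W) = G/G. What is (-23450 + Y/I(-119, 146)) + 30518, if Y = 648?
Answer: 7716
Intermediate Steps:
I(G, W) = 1
(-23450 + Y/I(-119, 146)) + 30518 = (-23450 + 648/1) + 30518 = (-23450 + 648*1) + 30518 = (-23450 + 648) + 30518 = -22802 + 30518 = 7716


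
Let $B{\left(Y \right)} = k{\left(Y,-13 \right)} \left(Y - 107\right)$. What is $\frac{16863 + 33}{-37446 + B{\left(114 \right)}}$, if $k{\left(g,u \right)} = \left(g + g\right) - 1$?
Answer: $- \frac{16896}{35857} \approx -0.47121$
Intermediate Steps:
$k{\left(g,u \right)} = -1 + 2 g$ ($k{\left(g,u \right)} = 2 g - 1 = -1 + 2 g$)
$B{\left(Y \right)} = \left(-1 + 2 Y\right) \left(-107 + Y\right)$ ($B{\left(Y \right)} = \left(-1 + 2 Y\right) \left(Y - 107\right) = \left(-1 + 2 Y\right) \left(-107 + Y\right)$)
$\frac{16863 + 33}{-37446 + B{\left(114 \right)}} = \frac{16863 + 33}{-37446 + \left(-1 + 2 \cdot 114\right) \left(-107 + 114\right)} = \frac{16896}{-37446 + \left(-1 + 228\right) 7} = \frac{16896}{-37446 + 227 \cdot 7} = \frac{16896}{-37446 + 1589} = \frac{16896}{-35857} = 16896 \left(- \frac{1}{35857}\right) = - \frac{16896}{35857}$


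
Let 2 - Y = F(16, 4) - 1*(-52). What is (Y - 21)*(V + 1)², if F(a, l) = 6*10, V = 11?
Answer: -18864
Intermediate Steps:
F(a, l) = 60
Y = -110 (Y = 2 - (60 - 1*(-52)) = 2 - (60 + 52) = 2 - 1*112 = 2 - 112 = -110)
(Y - 21)*(V + 1)² = (-110 - 21)*(11 + 1)² = -131*12² = -131*144 = -18864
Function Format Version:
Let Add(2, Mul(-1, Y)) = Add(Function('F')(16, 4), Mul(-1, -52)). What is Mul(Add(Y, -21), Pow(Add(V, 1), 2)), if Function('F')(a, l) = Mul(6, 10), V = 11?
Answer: -18864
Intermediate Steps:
Function('F')(a, l) = 60
Y = -110 (Y = Add(2, Mul(-1, Add(60, Mul(-1, -52)))) = Add(2, Mul(-1, Add(60, 52))) = Add(2, Mul(-1, 112)) = Add(2, -112) = -110)
Mul(Add(Y, -21), Pow(Add(V, 1), 2)) = Mul(Add(-110, -21), Pow(Add(11, 1), 2)) = Mul(-131, Pow(12, 2)) = Mul(-131, 144) = -18864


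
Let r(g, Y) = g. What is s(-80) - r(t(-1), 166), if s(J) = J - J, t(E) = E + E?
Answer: 2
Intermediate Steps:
t(E) = 2*E
s(J) = 0
s(-80) - r(t(-1), 166) = 0 - 2*(-1) = 0 - 1*(-2) = 0 + 2 = 2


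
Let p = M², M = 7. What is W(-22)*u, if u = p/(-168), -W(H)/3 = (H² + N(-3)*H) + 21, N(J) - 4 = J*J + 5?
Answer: 763/8 ≈ 95.375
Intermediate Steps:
N(J) = 9 + J² (N(J) = 4 + (J*J + 5) = 4 + (J² + 5) = 4 + (5 + J²) = 9 + J²)
p = 49 (p = 7² = 49)
W(H) = -63 - 54*H - 3*H² (W(H) = -3*((H² + (9 + (-3)²)*H) + 21) = -3*((H² + (9 + 9)*H) + 21) = -3*((H² + 18*H) + 21) = -3*(21 + H² + 18*H) = -63 - 54*H - 3*H²)
u = -7/24 (u = 49/(-168) = 49*(-1/168) = -7/24 ≈ -0.29167)
W(-22)*u = (-63 - 54*(-22) - 3*(-22)²)*(-7/24) = (-63 + 1188 - 3*484)*(-7/24) = (-63 + 1188 - 1452)*(-7/24) = -327*(-7/24) = 763/8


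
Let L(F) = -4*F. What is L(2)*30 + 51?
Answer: -189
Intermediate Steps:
L(2)*30 + 51 = -4*2*30 + 51 = -8*30 + 51 = -240 + 51 = -189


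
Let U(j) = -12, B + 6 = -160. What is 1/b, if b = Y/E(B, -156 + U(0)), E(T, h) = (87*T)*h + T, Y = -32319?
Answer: -2426090/32319 ≈ -75.067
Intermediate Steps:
B = -166 (B = -6 - 160 = -166)
E(T, h) = T + 87*T*h (E(T, h) = 87*T*h + T = T + 87*T*h)
b = -32319/2426090 (b = -32319*(-1/(166*(1 + 87*(-156 - 12)))) = -32319*(-1/(166*(1 + 87*(-168)))) = -32319*(-1/(166*(1 - 14616))) = -32319/((-166*(-14615))) = -32319/2426090 ≈ -0.013321)
1/b = 1/(-32319/2426090) = -2426090/32319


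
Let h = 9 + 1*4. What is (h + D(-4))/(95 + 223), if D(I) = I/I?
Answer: 7/159 ≈ 0.044025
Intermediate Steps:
D(I) = 1
h = 13 (h = 9 + 4 = 13)
(h + D(-4))/(95 + 223) = (13 + 1)/(95 + 223) = 14/318 = 14*(1/318) = 7/159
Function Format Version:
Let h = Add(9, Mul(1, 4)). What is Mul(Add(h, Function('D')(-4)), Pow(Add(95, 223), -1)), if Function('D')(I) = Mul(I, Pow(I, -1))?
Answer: Rational(7, 159) ≈ 0.044025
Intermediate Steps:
Function('D')(I) = 1
h = 13 (h = Add(9, 4) = 13)
Mul(Add(h, Function('D')(-4)), Pow(Add(95, 223), -1)) = Mul(Add(13, 1), Pow(Add(95, 223), -1)) = Mul(14, Pow(318, -1)) = Mul(14, Rational(1, 318)) = Rational(7, 159)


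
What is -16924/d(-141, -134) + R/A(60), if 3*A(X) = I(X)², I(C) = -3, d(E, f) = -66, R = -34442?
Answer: -370400/33 ≈ -11224.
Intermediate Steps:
A(X) = 3 (A(X) = (⅓)*(-3)² = (⅓)*9 = 3)
-16924/d(-141, -134) + R/A(60) = -16924/(-66) - 34442/3 = -16924*(-1/66) - 34442*⅓ = 8462/33 - 34442/3 = -370400/33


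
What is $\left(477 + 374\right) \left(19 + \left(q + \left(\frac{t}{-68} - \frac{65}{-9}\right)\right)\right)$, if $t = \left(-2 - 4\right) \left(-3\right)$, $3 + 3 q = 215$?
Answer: $\frac{25161517}{306} \approx 82227.0$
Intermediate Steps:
$q = \frac{212}{3}$ ($q = -1 + \frac{1}{3} \cdot 215 = -1 + \frac{215}{3} = \frac{212}{3} \approx 70.667$)
$t = 18$ ($t = \left(-6\right) \left(-3\right) = 18$)
$\left(477 + 374\right) \left(19 + \left(q + \left(\frac{t}{-68} - \frac{65}{-9}\right)\right)\right) = \left(477 + 374\right) \left(19 + \left(\frac{212}{3} + \left(\frac{18}{-68} - \frac{65}{-9}\right)\right)\right) = 851 \left(19 + \left(\frac{212}{3} + \left(18 \left(- \frac{1}{68}\right) - - \frac{65}{9}\right)\right)\right) = 851 \left(19 + \left(\frac{212}{3} + \left(- \frac{9}{34} + \frac{65}{9}\right)\right)\right) = 851 \left(19 + \left(\frac{212}{3} + \frac{2129}{306}\right)\right) = 851 \left(19 + \frac{23753}{306}\right) = 851 \cdot \frac{29567}{306} = \frac{25161517}{306}$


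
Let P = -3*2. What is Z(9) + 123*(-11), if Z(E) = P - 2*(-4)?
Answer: -1351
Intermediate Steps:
P = -6
Z(E) = 2 (Z(E) = -6 - 2*(-4) = -6 + 8 = 2)
Z(9) + 123*(-11) = 2 + 123*(-11) = 2 - 1353 = -1351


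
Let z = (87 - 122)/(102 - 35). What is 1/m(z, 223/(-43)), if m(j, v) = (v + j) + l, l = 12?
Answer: 2881/18126 ≈ 0.15894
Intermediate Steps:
z = -35/67 ≈ -0.52239
m(j, v) = 12 + j + v (m(j, v) = (v + j) + 12 = (j + v) + 12 = 12 + j + v)
1/m(z, 223/(-43)) = 1/(12 - 35/67 + 223/(-43)) = 1/(12 - 35/67 + 223*(-1/43)) = 1/(12 - 35/67 - 223/43) = 1/(18126/2881) = 2881/18126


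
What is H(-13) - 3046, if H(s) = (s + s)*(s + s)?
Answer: -2370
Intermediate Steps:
H(s) = 4*s**2 (H(s) = (2*s)*(2*s) = 4*s**2)
H(-13) - 3046 = 4*(-13)**2 - 3046 = 4*169 - 3046 = 676 - 3046 = -2370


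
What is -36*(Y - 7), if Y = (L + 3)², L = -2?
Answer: 216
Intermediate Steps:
Y = 1 (Y = (-2 + 3)² = 1² = 1)
-36*(Y - 7) = -36*(1 - 7) = -36*(-6) = 216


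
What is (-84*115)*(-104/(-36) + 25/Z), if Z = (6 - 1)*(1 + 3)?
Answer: -119945/3 ≈ -39982.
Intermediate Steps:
Z = 20 (Z = 5*4 = 20)
(-84*115)*(-104/(-36) + 25/Z) = (-84*115)*(-104/(-36) + 25/20) = -9660*(-104*(-1/36) + 25*(1/20)) = -9660*(26/9 + 5/4) = -9660*149/36 = -119945/3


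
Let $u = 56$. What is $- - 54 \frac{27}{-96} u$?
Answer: $- \frac{1701}{2} \approx -850.5$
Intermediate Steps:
$- - 54 \frac{27}{-96} u = - - 54 \frac{27}{-96} \cdot 56 = - - 54 \cdot 27 \left(- \frac{1}{96}\right) 56 = - \left(-54\right) \left(- \frac{9}{32}\right) 56 = - \frac{243 \cdot 56}{16} = \left(-1\right) \frac{1701}{2} = - \frac{1701}{2}$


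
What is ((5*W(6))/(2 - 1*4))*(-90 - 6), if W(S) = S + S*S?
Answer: 10080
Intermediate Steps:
W(S) = S + S²
((5*W(6))/(2 - 1*4))*(-90 - 6) = ((5*(6*(1 + 6)))/(2 - 1*4))*(-90 - 6) = ((5*(6*7))/(2 - 4))*(-96) = ((5*42)/(-2))*(-96) = (210*(-½))*(-96) = -105*(-96) = 10080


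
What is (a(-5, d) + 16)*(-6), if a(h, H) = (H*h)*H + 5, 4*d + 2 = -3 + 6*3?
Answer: 1527/8 ≈ 190.88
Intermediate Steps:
d = 13/4 (d = -½ + (-3 + 6*3)/4 = -½ + (-3 + 18)/4 = -½ + (¼)*15 = -½ + 15/4 = 13/4 ≈ 3.2500)
a(h, H) = 5 + h*H² (a(h, H) = h*H² + 5 = 5 + h*H²)
(a(-5, d) + 16)*(-6) = ((5 - 5*(13/4)²) + 16)*(-6) = ((5 - 5*169/16) + 16)*(-6) = ((5 - 845/16) + 16)*(-6) = (-765/16 + 16)*(-6) = -509/16*(-6) = 1527/8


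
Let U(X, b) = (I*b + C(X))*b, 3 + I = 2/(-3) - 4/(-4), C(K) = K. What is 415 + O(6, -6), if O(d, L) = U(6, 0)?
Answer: 415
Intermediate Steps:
I = -8/3 (I = -3 + (2/(-3) - 4/(-4)) = -3 + (2*(-⅓) - 4*(-¼)) = -3 + (-⅔ + 1) = -3 + ⅓ = -8/3 ≈ -2.6667)
U(X, b) = b*(X - 8*b/3) (U(X, b) = (-8*b/3 + X)*b = (X - 8*b/3)*b = b*(X - 8*b/3))
O(d, L) = 0 (O(d, L) = (⅓)*0*(-8*0 + 3*6) = (⅓)*0*(0 + 18) = (⅓)*0*18 = 0)
415 + O(6, -6) = 415 + 0 = 415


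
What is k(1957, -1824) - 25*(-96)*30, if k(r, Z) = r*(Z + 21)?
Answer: -3456471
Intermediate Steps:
k(r, Z) = r*(21 + Z)
k(1957, -1824) - 25*(-96)*30 = 1957*(21 - 1824) - 25*(-96)*30 = 1957*(-1803) + 2400*30 = -3528471 + 72000 = -3456471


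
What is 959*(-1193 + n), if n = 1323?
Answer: 124670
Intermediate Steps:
959*(-1193 + n) = 959*(-1193 + 1323) = 959*130 = 124670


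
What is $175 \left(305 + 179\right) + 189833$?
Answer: $274533$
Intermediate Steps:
$175 \left(305 + 179\right) + 189833 = 175 \cdot 484 + 189833 = 84700 + 189833 = 274533$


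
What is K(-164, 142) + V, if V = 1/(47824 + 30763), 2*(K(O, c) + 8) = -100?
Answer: -4558045/78587 ≈ -58.000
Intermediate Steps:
K(O, c) = -58 (K(O, c) = -8 + (1/2)*(-100) = -8 - 50 = -58)
V = 1/78587 ≈ 1.2725e-5
K(-164, 142) + V = -58 + 1/78587 = -4558045/78587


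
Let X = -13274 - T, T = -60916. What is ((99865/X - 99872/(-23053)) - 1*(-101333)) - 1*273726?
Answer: -189330624555549/1098291026 ≈ -1.7239e+5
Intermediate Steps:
X = 47642 (X = -13274 - 1*(-60916) = -13274 + 60916 = 47642)
((99865/X - 99872/(-23053)) - 1*(-101333)) - 1*273726 = ((99865/47642 - 99872/(-23053)) - 1*(-101333)) - 1*273726 = ((99865*(1/47642) - 99872*(-1/23053)) + 101333) - 273726 = ((99865/47642 + 99872/23053) + 101333) - 273726 = (7060289669/1098291026 + 101333) - 273726 = 111300184827327/1098291026 - 273726 = -189330624555549/1098291026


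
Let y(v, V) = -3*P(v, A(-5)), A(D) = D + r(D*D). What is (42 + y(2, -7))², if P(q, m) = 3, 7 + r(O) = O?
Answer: 1089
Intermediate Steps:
r(O) = -7 + O
A(D) = -7 + D + D² (A(D) = D + (-7 + D*D) = D + (-7 + D²) = -7 + D + D²)
y(v, V) = -9 (y(v, V) = -3*3 = -9)
(42 + y(2, -7))² = (42 - 9)² = 33² = 1089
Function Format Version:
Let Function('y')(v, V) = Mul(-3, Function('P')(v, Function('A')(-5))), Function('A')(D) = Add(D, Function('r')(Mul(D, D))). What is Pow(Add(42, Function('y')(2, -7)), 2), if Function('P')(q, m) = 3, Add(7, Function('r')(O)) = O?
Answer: 1089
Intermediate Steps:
Function('r')(O) = Add(-7, O)
Function('A')(D) = Add(-7, D, Pow(D, 2)) (Function('A')(D) = Add(D, Add(-7, Mul(D, D))) = Add(D, Add(-7, Pow(D, 2))) = Add(-7, D, Pow(D, 2)))
Function('y')(v, V) = -9 (Function('y')(v, V) = Mul(-3, 3) = -9)
Pow(Add(42, Function('y')(2, -7)), 2) = Pow(Add(42, -9), 2) = Pow(33, 2) = 1089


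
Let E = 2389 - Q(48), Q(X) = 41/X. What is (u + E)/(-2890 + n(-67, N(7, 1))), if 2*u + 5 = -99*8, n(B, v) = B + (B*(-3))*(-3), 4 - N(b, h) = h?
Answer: -95503/170880 ≈ -0.55889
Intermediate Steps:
N(b, h) = 4 - h
n(B, v) = 10*B (n(B, v) = B - 3*B*(-3) = B + 9*B = 10*B)
u = -797/2 (u = -5/2 + (-99*8)/2 = -5/2 + (1/2)*(-792) = -5/2 - 396 = -797/2 ≈ -398.50)
E = 114631/48 (E = 2389 - 41/48 = 114631/48 ≈ 2388.1)
(u + E)/(-2890 + n(-67, N(7, 1))) = (-797/2 + 114631/48)/(-2890 + 10*(-67)) = 95503/(48*(-2890 - 670)) = (95503/48)/(-3560) = (95503/48)*(-1/3560) = -95503/170880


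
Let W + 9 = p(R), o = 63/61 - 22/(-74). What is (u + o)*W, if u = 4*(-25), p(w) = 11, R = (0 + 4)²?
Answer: -445396/2257 ≈ -197.34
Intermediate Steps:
o = 3002/2257 (o = 63*(1/61) - 22*(-1/74) = 63/61 + 11/37 = 3002/2257 ≈ 1.3301)
R = 16 (R = 4² = 16)
W = 2 (W = -9 + 11 = 2)
u = -100
(u + o)*W = (-100 + 3002/2257)*2 = -222698/2257*2 = -445396/2257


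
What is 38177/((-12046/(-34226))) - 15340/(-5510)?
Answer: 18946853307/174667 ≈ 1.0847e+5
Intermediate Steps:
38177/((-12046/(-34226))) - 15340/(-5510) = 38177/((-12046*(-1/34226))) - 15340*(-1/5510) = 38177/(6023/17113) + 1534/551 = 38177*(17113/6023) + 1534/551 = 653323001/6023 + 1534/551 = 18946853307/174667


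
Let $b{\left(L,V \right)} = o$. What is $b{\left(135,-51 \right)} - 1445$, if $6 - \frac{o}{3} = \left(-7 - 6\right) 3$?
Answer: $-1310$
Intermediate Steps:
$o = 135$ ($o = 18 - 3 \left(-7 - 6\right) 3 = 18 - 3 \left(\left(-13\right) 3\right) = 18 - -117 = 18 + 117 = 135$)
$b{\left(L,V \right)} = 135$
$b{\left(135,-51 \right)} - 1445 = 135 - 1445 = -1310$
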